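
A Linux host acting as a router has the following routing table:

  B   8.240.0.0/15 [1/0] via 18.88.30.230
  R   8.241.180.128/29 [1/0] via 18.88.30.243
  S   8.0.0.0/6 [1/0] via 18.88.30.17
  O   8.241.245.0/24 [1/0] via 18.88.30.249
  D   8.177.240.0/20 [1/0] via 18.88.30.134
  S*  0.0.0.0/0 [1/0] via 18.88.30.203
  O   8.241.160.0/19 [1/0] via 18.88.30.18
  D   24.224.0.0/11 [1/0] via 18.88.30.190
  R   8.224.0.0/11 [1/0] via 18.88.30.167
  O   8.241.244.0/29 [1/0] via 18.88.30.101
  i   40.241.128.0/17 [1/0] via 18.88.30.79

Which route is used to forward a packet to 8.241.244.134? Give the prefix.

Entries matching 8.241.244.134:
  0.0.0.0/0 (default, matches everything)
  8.0.0.0/6 (8.0.0.0 - 11.255.255.255)
  8.224.0.0/11 (8.224.0.0 - 8.255.255.255)
  8.240.0.0/15 (8.240.0.0 - 8.241.255.255)
Most specific is 8.240.0.0/15.

8.240.0.0/15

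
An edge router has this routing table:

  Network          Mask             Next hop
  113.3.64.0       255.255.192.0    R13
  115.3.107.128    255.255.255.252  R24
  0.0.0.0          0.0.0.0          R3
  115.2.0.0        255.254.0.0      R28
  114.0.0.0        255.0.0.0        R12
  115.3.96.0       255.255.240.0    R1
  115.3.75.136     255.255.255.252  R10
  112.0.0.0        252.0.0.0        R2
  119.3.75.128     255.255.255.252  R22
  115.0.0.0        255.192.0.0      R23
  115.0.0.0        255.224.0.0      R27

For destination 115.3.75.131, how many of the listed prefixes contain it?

Prefixes containing 115.3.75.131:
  0.0.0.0/0 (default, matches everything)
  112.0.0.0/6 (112.0.0.0 - 115.255.255.255)
  115.0.0.0/10 (115.0.0.0 - 115.63.255.255)
  115.0.0.0/11 (115.0.0.0 - 115.31.255.255)
  115.2.0.0/15 (115.2.0.0 - 115.3.255.255)
Total matching entries: 5.

5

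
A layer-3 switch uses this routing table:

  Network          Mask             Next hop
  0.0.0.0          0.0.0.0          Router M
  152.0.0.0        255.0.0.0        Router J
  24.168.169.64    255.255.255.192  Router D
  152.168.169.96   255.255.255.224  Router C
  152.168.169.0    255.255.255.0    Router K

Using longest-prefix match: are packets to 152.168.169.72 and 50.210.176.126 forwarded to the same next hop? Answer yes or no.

152.168.169.72: longest match 152.168.169.0/24 -> Router K
50.210.176.126: longest match 0.0.0.0/0 -> Router M

no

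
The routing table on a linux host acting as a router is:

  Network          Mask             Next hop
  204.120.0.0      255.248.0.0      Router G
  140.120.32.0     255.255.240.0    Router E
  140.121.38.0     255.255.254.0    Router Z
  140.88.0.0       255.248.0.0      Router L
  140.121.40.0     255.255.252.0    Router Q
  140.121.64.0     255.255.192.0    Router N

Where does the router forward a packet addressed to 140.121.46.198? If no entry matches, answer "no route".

No entry's prefix contains 140.121.46.198; there is no default route.

no route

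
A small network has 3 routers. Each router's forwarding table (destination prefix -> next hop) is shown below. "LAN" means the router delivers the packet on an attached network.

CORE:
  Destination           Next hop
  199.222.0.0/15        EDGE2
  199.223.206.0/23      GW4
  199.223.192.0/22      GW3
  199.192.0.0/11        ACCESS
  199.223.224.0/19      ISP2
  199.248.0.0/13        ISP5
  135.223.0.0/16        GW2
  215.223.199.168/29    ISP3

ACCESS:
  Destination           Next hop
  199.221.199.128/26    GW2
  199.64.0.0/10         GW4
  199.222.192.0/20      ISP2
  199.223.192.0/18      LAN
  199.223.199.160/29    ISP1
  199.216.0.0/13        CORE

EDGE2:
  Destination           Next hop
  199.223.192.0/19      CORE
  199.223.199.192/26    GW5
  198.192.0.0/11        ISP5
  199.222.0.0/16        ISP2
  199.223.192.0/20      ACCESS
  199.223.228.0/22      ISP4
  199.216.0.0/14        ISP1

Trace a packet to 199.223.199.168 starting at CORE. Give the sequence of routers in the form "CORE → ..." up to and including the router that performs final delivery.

At CORE: longest match for 199.223.199.168 is 199.222.0.0/15 -> EDGE2
At EDGE2: longest match for 199.223.199.168 is 199.223.192.0/20 -> ACCESS
At ACCESS: longest match for 199.223.199.168 is 199.223.192.0/18 -> LAN

CORE → EDGE2 → ACCESS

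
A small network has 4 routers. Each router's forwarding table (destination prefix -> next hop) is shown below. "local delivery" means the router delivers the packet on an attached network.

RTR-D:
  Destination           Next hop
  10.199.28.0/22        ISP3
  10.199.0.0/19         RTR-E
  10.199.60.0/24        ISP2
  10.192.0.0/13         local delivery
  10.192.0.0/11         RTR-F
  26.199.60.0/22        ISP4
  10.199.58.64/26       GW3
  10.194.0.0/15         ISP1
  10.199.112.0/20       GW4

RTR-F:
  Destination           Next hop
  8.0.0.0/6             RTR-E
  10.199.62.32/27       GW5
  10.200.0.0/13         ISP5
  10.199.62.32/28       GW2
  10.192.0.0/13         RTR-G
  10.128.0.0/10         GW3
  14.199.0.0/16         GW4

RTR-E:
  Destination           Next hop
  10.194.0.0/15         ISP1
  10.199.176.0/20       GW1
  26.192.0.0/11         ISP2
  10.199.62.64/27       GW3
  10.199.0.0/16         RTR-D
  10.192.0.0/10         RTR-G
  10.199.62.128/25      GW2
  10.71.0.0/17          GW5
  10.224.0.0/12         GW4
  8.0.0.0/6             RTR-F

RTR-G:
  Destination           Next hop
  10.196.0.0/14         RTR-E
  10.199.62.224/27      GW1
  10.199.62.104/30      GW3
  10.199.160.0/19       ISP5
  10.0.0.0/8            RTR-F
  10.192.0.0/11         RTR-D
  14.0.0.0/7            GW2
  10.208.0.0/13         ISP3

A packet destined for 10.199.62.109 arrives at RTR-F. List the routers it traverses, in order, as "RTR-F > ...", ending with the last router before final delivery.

At RTR-F: longest match for 10.199.62.109 is 10.192.0.0/13 -> RTR-G
At RTR-G: longest match for 10.199.62.109 is 10.196.0.0/14 -> RTR-E
At RTR-E: longest match for 10.199.62.109 is 10.199.0.0/16 -> RTR-D
At RTR-D: longest match for 10.199.62.109 is 10.192.0.0/13 -> local delivery

RTR-F > RTR-G > RTR-E > RTR-D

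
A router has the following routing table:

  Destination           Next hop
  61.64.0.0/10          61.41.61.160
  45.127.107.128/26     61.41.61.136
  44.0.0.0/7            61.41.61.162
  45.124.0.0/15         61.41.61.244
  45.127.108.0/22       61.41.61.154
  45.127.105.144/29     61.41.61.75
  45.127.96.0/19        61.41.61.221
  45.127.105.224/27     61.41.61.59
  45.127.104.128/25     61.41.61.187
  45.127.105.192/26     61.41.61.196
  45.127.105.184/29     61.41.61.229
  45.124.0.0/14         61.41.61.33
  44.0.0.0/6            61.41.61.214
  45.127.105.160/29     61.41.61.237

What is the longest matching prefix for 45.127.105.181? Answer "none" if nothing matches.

45.127.96.0/19

Entries matching 45.127.105.181:
  44.0.0.0/6 (44.0.0.0 - 47.255.255.255)
  44.0.0.0/7 (44.0.0.0 - 45.255.255.255)
  45.124.0.0/14 (45.124.0.0 - 45.127.255.255)
  45.127.96.0/19 (45.127.96.0 - 45.127.127.255)
Most specific is 45.127.96.0/19.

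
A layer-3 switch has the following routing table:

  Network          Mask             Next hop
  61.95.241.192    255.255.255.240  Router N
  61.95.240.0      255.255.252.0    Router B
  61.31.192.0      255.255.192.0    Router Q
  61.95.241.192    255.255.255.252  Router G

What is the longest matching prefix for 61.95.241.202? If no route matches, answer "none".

61.95.241.192/28

Entries matching 61.95.241.202:
  61.95.240.0/22 (61.95.240.0 - 61.95.243.255)
  61.95.241.192/28 (61.95.241.192 - 61.95.241.207)
Most specific is 61.95.241.192/28.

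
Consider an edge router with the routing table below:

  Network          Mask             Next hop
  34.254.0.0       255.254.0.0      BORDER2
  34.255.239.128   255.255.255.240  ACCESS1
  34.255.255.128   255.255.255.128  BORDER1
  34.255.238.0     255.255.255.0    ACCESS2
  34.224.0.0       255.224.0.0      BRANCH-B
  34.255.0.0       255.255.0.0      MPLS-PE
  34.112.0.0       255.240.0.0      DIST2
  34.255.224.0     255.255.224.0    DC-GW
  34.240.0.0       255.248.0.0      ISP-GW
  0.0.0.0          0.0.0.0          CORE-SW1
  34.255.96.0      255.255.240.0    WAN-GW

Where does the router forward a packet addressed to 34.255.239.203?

Routes whose prefix contains 34.255.239.203:
  0.0.0.0/0 (default, matches everything) -> CORE-SW1
  34.224.0.0/11 (34.224.0.0 - 34.255.255.255) -> BRANCH-B
  34.254.0.0/15 (34.254.0.0 - 34.255.255.255) -> BORDER2
  34.255.0.0/16 (34.255.0.0 - 34.255.255.255) -> MPLS-PE
  34.255.224.0/19 (34.255.224.0 - 34.255.255.255) -> DC-GW
More-specific entries that do NOT match:
  34.255.239.128/28 (34.255.239.128 - 34.255.239.143) does not contain 34.255.239.203
  34.255.255.128/25 (34.255.255.128 - 34.255.255.255) does not contain 34.255.239.203
  34.255.238.0/24 (34.255.238.0 - 34.255.238.255) does not contain 34.255.239.203
  34.255.96.0/20 (34.255.96.0 - 34.255.111.255) does not contain 34.255.239.203
Longest matching prefix is /19 -> next hop DC-GW.

DC-GW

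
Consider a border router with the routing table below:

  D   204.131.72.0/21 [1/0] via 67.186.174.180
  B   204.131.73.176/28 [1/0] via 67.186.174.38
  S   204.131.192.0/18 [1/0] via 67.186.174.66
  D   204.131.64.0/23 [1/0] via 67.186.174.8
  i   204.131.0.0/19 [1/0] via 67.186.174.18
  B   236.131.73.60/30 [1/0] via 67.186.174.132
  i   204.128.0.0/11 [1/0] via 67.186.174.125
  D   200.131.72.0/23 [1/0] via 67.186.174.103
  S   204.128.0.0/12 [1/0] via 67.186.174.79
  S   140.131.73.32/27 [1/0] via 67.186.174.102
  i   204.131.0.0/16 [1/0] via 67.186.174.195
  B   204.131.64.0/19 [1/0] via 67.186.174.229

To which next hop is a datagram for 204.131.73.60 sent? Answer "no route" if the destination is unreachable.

67.186.174.180

Routes whose prefix contains 204.131.73.60:
  204.128.0.0/11 (204.128.0.0 - 204.159.255.255) -> 67.186.174.125
  204.128.0.0/12 (204.128.0.0 - 204.143.255.255) -> 67.186.174.79
  204.131.0.0/16 (204.131.0.0 - 204.131.255.255) -> 67.186.174.195
  204.131.64.0/19 (204.131.64.0 - 204.131.95.255) -> 67.186.174.229
  204.131.72.0/21 (204.131.72.0 - 204.131.79.255) -> 67.186.174.180
More-specific entries that do NOT match:
  236.131.73.60/30 (236.131.73.60 - 236.131.73.63) does not contain 204.131.73.60
  204.131.73.176/28 (204.131.73.176 - 204.131.73.191) does not contain 204.131.73.60
  140.131.73.32/27 (140.131.73.32 - 140.131.73.63) does not contain 204.131.73.60
  204.131.64.0/23 (204.131.64.0 - 204.131.65.255) does not contain 204.131.73.60
  200.131.72.0/23 (200.131.72.0 - 200.131.73.255) does not contain 204.131.73.60
Longest matching prefix is /21 -> next hop 67.186.174.180.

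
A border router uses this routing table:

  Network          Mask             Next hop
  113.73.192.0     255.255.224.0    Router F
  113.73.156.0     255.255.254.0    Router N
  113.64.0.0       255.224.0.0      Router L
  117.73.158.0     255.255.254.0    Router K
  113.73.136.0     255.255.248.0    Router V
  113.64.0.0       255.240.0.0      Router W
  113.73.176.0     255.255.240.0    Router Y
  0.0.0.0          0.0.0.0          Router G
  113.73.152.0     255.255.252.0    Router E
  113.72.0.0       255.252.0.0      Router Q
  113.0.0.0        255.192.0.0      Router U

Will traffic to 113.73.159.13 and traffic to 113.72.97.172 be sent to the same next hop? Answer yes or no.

113.73.159.13: longest match 113.72.0.0/14 -> Router Q
113.72.97.172: longest match 113.72.0.0/14 -> Router Q

yes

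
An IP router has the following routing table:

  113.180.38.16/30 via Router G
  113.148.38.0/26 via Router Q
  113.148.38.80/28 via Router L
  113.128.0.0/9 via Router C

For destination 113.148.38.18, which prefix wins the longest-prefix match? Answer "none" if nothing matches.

Entries matching 113.148.38.18:
  113.128.0.0/9 (113.128.0.0 - 113.255.255.255)
  113.148.38.0/26 (113.148.38.0 - 113.148.38.63)
Most specific is 113.148.38.0/26.

113.148.38.0/26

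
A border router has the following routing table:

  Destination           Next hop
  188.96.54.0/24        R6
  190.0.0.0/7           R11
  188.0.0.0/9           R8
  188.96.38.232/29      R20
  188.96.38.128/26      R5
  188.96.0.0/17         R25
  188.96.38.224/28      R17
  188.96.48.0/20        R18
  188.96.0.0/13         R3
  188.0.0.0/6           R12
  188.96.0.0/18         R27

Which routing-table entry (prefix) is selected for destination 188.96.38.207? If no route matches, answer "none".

Entries matching 188.96.38.207:
  188.0.0.0/6 (188.0.0.0 - 191.255.255.255)
  188.0.0.0/9 (188.0.0.0 - 188.127.255.255)
  188.96.0.0/13 (188.96.0.0 - 188.103.255.255)
  188.96.0.0/17 (188.96.0.0 - 188.96.127.255)
  188.96.0.0/18 (188.96.0.0 - 188.96.63.255)
Most specific is 188.96.0.0/18.

188.96.0.0/18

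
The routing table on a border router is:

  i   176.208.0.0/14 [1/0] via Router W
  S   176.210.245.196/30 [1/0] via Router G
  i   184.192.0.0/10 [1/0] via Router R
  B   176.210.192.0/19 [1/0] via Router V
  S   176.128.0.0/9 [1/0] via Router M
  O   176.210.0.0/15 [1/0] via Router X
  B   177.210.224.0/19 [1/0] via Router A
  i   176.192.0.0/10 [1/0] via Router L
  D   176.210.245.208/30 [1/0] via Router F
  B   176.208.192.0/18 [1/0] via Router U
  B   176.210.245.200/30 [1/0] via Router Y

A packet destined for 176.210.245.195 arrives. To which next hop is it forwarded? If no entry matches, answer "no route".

Router X

Routes whose prefix contains 176.210.245.195:
  176.128.0.0/9 (176.128.0.0 - 176.255.255.255) -> Router M
  176.192.0.0/10 (176.192.0.0 - 176.255.255.255) -> Router L
  176.208.0.0/14 (176.208.0.0 - 176.211.255.255) -> Router W
  176.210.0.0/15 (176.210.0.0 - 176.211.255.255) -> Router X
More-specific entries that do NOT match:
  176.210.245.196/30 (176.210.245.196 - 176.210.245.199) does not contain 176.210.245.195
  176.210.245.208/30 (176.210.245.208 - 176.210.245.211) does not contain 176.210.245.195
  176.210.245.200/30 (176.210.245.200 - 176.210.245.203) does not contain 176.210.245.195
  176.210.192.0/19 (176.210.192.0 - 176.210.223.255) does not contain 176.210.245.195
  177.210.224.0/19 (177.210.224.0 - 177.210.255.255) does not contain 176.210.245.195
  176.208.192.0/18 (176.208.192.0 - 176.208.255.255) does not contain 176.210.245.195
Longest matching prefix is /15 -> next hop Router X.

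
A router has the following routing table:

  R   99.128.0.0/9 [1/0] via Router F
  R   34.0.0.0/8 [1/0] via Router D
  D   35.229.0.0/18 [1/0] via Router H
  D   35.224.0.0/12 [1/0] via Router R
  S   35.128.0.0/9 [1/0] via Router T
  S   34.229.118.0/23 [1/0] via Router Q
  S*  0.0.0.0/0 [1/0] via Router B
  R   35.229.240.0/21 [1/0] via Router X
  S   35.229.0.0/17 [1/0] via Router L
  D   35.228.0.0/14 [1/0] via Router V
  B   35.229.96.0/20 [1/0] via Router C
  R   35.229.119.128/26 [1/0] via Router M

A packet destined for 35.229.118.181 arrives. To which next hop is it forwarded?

Routes whose prefix contains 35.229.118.181:
  0.0.0.0/0 (default, matches everything) -> Router B
  35.128.0.0/9 (35.128.0.0 - 35.255.255.255) -> Router T
  35.224.0.0/12 (35.224.0.0 - 35.239.255.255) -> Router R
  35.228.0.0/14 (35.228.0.0 - 35.231.255.255) -> Router V
  35.229.0.0/17 (35.229.0.0 - 35.229.127.255) -> Router L
More-specific entries that do NOT match:
  35.229.119.128/26 (35.229.119.128 - 35.229.119.191) does not contain 35.229.118.181
  34.229.118.0/23 (34.229.118.0 - 34.229.119.255) does not contain 35.229.118.181
  35.229.240.0/21 (35.229.240.0 - 35.229.247.255) does not contain 35.229.118.181
  35.229.96.0/20 (35.229.96.0 - 35.229.111.255) does not contain 35.229.118.181
  35.229.0.0/18 (35.229.0.0 - 35.229.63.255) does not contain 35.229.118.181
Longest matching prefix is /17 -> next hop Router L.

Router L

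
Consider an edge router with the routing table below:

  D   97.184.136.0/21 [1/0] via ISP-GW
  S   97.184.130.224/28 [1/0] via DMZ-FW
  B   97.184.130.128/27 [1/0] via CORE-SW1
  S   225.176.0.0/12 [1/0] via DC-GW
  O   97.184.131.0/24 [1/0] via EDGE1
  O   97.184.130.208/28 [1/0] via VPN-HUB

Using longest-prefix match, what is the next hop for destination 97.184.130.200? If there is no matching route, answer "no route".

No entry's prefix contains 97.184.130.200; there is no default route.

no route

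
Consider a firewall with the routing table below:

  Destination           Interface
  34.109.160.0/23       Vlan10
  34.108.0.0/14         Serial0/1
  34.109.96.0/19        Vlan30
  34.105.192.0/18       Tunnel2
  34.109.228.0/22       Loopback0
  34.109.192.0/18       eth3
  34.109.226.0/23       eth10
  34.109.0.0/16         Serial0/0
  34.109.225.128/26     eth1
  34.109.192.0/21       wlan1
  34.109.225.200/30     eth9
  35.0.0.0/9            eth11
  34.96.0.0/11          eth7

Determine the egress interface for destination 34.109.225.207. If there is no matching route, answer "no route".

eth3

Routes whose prefix contains 34.109.225.207:
  34.96.0.0/11 (34.96.0.0 - 34.127.255.255) -> eth7
  34.108.0.0/14 (34.108.0.0 - 34.111.255.255) -> Serial0/1
  34.109.0.0/16 (34.109.0.0 - 34.109.255.255) -> Serial0/0
  34.109.192.0/18 (34.109.192.0 - 34.109.255.255) -> eth3
More-specific entries that do NOT match:
  34.109.225.200/30 (34.109.225.200 - 34.109.225.203) does not contain 34.109.225.207
  34.109.225.128/26 (34.109.225.128 - 34.109.225.191) does not contain 34.109.225.207
  34.109.160.0/23 (34.109.160.0 - 34.109.161.255) does not contain 34.109.225.207
  34.109.226.0/23 (34.109.226.0 - 34.109.227.255) does not contain 34.109.225.207
  34.109.228.0/22 (34.109.228.0 - 34.109.231.255) does not contain 34.109.225.207
  34.109.192.0/21 (34.109.192.0 - 34.109.199.255) does not contain 34.109.225.207
  34.109.96.0/19 (34.109.96.0 - 34.109.127.255) does not contain 34.109.225.207
Longest matching prefix is /18 -> interface eth3.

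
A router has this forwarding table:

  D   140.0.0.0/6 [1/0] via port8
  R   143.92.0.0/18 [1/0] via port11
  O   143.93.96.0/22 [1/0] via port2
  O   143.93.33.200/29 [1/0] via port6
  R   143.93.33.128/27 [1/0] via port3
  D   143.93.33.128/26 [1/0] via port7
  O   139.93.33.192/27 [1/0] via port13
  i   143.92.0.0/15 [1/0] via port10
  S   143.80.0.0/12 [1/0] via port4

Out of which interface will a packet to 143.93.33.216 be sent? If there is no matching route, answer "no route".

port10

Routes whose prefix contains 143.93.33.216:
  140.0.0.0/6 (140.0.0.0 - 143.255.255.255) -> port8
  143.80.0.0/12 (143.80.0.0 - 143.95.255.255) -> port4
  143.92.0.0/15 (143.92.0.0 - 143.93.255.255) -> port10
More-specific entries that do NOT match:
  143.93.33.200/29 (143.93.33.200 - 143.93.33.207) does not contain 143.93.33.216
  143.93.33.128/27 (143.93.33.128 - 143.93.33.159) does not contain 143.93.33.216
  139.93.33.192/27 (139.93.33.192 - 139.93.33.223) does not contain 143.93.33.216
  143.93.33.128/26 (143.93.33.128 - 143.93.33.191) does not contain 143.93.33.216
  143.93.96.0/22 (143.93.96.0 - 143.93.99.255) does not contain 143.93.33.216
  143.92.0.0/18 (143.92.0.0 - 143.92.63.255) does not contain 143.93.33.216
Longest matching prefix is /15 -> interface port10.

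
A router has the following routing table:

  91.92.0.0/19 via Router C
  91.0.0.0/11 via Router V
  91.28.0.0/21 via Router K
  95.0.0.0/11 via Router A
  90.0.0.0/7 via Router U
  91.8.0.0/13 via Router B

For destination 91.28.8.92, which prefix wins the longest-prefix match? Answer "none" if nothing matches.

91.0.0.0/11

Entries matching 91.28.8.92:
  90.0.0.0/7 (90.0.0.0 - 91.255.255.255)
  91.0.0.0/11 (91.0.0.0 - 91.31.255.255)
Most specific is 91.0.0.0/11.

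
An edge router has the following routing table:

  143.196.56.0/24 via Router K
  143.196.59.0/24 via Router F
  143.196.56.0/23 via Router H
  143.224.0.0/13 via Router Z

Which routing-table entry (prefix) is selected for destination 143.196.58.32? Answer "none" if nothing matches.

143.196.58.32 is outside every listed prefix and there is no default route.

none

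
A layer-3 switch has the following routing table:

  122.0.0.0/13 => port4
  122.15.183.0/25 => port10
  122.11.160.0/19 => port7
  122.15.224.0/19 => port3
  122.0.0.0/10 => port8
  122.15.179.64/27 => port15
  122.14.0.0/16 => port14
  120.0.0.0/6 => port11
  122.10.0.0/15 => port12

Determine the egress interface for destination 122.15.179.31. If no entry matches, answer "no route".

port8

Routes whose prefix contains 122.15.179.31:
  120.0.0.0/6 (120.0.0.0 - 123.255.255.255) -> port11
  122.0.0.0/10 (122.0.0.0 - 122.63.255.255) -> port8
More-specific entries that do NOT match:
  122.15.179.64/27 (122.15.179.64 - 122.15.179.95) does not contain 122.15.179.31
  122.15.183.0/25 (122.15.183.0 - 122.15.183.127) does not contain 122.15.179.31
  122.11.160.0/19 (122.11.160.0 - 122.11.191.255) does not contain 122.15.179.31
  122.15.224.0/19 (122.15.224.0 - 122.15.255.255) does not contain 122.15.179.31
  122.14.0.0/16 (122.14.0.0 - 122.14.255.255) does not contain 122.15.179.31
  122.10.0.0/15 (122.10.0.0 - 122.11.255.255) does not contain 122.15.179.31
  122.0.0.0/13 (122.0.0.0 - 122.7.255.255) does not contain 122.15.179.31
Longest matching prefix is /10 -> interface port8.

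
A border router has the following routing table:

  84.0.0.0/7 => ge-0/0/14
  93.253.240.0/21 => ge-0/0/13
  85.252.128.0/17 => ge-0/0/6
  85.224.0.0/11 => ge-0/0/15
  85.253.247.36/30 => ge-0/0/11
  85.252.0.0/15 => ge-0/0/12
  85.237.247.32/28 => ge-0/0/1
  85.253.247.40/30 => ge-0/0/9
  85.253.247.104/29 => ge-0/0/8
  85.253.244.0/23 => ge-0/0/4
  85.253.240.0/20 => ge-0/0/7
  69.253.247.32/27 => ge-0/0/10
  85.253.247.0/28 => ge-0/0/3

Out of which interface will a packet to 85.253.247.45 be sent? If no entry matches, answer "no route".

Routes whose prefix contains 85.253.247.45:
  84.0.0.0/7 (84.0.0.0 - 85.255.255.255) -> ge-0/0/14
  85.224.0.0/11 (85.224.0.0 - 85.255.255.255) -> ge-0/0/15
  85.252.0.0/15 (85.252.0.0 - 85.253.255.255) -> ge-0/0/12
  85.253.240.0/20 (85.253.240.0 - 85.253.255.255) -> ge-0/0/7
More-specific entries that do NOT match:
  85.253.247.36/30 (85.253.247.36 - 85.253.247.39) does not contain 85.253.247.45
  85.253.247.40/30 (85.253.247.40 - 85.253.247.43) does not contain 85.253.247.45
  85.253.247.104/29 (85.253.247.104 - 85.253.247.111) does not contain 85.253.247.45
  85.237.247.32/28 (85.237.247.32 - 85.237.247.47) does not contain 85.253.247.45
  85.253.247.0/28 (85.253.247.0 - 85.253.247.15) does not contain 85.253.247.45
  69.253.247.32/27 (69.253.247.32 - 69.253.247.63) does not contain 85.253.247.45
  85.253.244.0/23 (85.253.244.0 - 85.253.245.255) does not contain 85.253.247.45
  93.253.240.0/21 (93.253.240.0 - 93.253.247.255) does not contain 85.253.247.45
Longest matching prefix is /20 -> interface ge-0/0/7.

ge-0/0/7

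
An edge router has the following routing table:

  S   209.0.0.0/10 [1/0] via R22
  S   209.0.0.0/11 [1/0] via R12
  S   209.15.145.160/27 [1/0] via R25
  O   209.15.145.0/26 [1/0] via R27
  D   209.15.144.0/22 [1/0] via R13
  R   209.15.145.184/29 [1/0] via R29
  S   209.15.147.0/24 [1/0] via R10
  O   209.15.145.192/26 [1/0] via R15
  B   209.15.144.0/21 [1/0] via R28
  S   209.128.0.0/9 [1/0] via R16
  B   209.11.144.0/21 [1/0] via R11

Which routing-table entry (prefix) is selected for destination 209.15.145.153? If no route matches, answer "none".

Entries matching 209.15.145.153:
  209.0.0.0/10 (209.0.0.0 - 209.63.255.255)
  209.0.0.0/11 (209.0.0.0 - 209.31.255.255)
  209.15.144.0/21 (209.15.144.0 - 209.15.151.255)
  209.15.144.0/22 (209.15.144.0 - 209.15.147.255)
Most specific is 209.15.144.0/22.

209.15.144.0/22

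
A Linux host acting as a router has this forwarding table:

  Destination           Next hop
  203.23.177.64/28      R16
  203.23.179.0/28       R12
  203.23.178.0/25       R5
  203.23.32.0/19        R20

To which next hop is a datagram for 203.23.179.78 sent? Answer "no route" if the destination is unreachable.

No entry's prefix contains 203.23.179.78; there is no default route.

no route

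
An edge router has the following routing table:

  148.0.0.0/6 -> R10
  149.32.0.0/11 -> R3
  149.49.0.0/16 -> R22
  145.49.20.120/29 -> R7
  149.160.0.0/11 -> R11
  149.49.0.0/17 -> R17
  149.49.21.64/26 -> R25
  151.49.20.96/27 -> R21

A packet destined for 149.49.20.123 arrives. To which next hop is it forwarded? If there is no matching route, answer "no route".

R17

Routes whose prefix contains 149.49.20.123:
  148.0.0.0/6 (148.0.0.0 - 151.255.255.255) -> R10
  149.32.0.0/11 (149.32.0.0 - 149.63.255.255) -> R3
  149.49.0.0/16 (149.49.0.0 - 149.49.255.255) -> R22
  149.49.0.0/17 (149.49.0.0 - 149.49.127.255) -> R17
More-specific entries that do NOT match:
  145.49.20.120/29 (145.49.20.120 - 145.49.20.127) does not contain 149.49.20.123
  151.49.20.96/27 (151.49.20.96 - 151.49.20.127) does not contain 149.49.20.123
  149.49.21.64/26 (149.49.21.64 - 149.49.21.127) does not contain 149.49.20.123
Longest matching prefix is /17 -> next hop R17.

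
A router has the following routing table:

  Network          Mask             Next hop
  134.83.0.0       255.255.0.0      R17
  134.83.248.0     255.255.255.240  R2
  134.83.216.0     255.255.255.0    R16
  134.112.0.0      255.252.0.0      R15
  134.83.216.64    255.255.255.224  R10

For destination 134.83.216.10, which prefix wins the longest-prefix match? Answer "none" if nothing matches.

134.83.216.0/24

Entries matching 134.83.216.10:
  134.83.0.0/16 (134.83.0.0 - 134.83.255.255)
  134.83.216.0/24 (134.83.216.0 - 134.83.216.255)
Most specific is 134.83.216.0/24.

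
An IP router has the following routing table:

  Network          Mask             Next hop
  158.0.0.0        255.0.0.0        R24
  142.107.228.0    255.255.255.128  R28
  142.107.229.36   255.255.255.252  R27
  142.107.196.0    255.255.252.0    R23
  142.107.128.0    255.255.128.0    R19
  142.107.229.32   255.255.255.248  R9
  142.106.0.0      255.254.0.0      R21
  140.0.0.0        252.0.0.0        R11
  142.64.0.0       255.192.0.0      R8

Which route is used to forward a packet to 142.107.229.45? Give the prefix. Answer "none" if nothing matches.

Entries matching 142.107.229.45:
  140.0.0.0/6 (140.0.0.0 - 143.255.255.255)
  142.64.0.0/10 (142.64.0.0 - 142.127.255.255)
  142.106.0.0/15 (142.106.0.0 - 142.107.255.255)
  142.107.128.0/17 (142.107.128.0 - 142.107.255.255)
Most specific is 142.107.128.0/17.

142.107.128.0/17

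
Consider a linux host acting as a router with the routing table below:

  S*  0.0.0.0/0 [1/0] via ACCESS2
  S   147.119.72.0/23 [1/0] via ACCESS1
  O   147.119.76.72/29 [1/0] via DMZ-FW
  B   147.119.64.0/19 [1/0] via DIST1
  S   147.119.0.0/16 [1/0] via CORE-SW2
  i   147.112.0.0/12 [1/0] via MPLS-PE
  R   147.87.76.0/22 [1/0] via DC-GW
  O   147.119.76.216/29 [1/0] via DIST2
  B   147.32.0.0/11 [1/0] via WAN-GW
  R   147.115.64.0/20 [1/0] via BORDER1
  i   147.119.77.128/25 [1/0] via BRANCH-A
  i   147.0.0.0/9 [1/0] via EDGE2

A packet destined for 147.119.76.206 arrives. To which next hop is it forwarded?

DIST1

Routes whose prefix contains 147.119.76.206:
  0.0.0.0/0 (default, matches everything) -> ACCESS2
  147.0.0.0/9 (147.0.0.0 - 147.127.255.255) -> EDGE2
  147.112.0.0/12 (147.112.0.0 - 147.127.255.255) -> MPLS-PE
  147.119.0.0/16 (147.119.0.0 - 147.119.255.255) -> CORE-SW2
  147.119.64.0/19 (147.119.64.0 - 147.119.95.255) -> DIST1
More-specific entries that do NOT match:
  147.119.76.72/29 (147.119.76.72 - 147.119.76.79) does not contain 147.119.76.206
  147.119.76.216/29 (147.119.76.216 - 147.119.76.223) does not contain 147.119.76.206
  147.119.77.128/25 (147.119.77.128 - 147.119.77.255) does not contain 147.119.76.206
  147.119.72.0/23 (147.119.72.0 - 147.119.73.255) does not contain 147.119.76.206
  147.87.76.0/22 (147.87.76.0 - 147.87.79.255) does not contain 147.119.76.206
  147.115.64.0/20 (147.115.64.0 - 147.115.79.255) does not contain 147.119.76.206
Longest matching prefix is /19 -> next hop DIST1.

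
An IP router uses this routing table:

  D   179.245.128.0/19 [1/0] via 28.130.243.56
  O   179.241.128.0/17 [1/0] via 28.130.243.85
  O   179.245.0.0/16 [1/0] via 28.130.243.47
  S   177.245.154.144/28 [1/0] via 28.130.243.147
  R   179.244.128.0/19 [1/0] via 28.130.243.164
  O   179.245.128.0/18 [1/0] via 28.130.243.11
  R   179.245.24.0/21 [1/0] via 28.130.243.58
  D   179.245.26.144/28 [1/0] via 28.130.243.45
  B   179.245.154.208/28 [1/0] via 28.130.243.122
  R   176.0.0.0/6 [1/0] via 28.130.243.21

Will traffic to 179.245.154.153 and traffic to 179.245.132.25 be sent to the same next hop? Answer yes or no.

179.245.154.153: longest match 179.245.128.0/19 -> 28.130.243.56
179.245.132.25: longest match 179.245.128.0/19 -> 28.130.243.56

yes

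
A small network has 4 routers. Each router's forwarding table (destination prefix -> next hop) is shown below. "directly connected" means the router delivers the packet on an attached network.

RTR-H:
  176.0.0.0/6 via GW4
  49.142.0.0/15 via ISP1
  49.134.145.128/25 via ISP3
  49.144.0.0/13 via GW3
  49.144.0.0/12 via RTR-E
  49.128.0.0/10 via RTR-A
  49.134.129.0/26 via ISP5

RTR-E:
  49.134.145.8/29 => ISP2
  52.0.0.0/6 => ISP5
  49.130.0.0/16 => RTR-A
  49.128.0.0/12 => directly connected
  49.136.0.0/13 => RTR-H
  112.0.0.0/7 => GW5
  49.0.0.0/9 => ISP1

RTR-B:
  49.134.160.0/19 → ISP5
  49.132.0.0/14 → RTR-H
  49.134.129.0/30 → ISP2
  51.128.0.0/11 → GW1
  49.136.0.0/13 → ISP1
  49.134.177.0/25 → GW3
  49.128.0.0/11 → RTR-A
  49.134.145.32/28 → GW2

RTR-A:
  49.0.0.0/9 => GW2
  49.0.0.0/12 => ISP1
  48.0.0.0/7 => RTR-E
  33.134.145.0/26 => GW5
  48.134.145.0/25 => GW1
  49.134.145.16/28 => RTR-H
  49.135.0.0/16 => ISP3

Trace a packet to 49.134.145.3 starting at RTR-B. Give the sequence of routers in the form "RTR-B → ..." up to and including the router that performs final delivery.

RTR-B → RTR-H → RTR-A → RTR-E

At RTR-B: longest match for 49.134.145.3 is 49.132.0.0/14 -> RTR-H
At RTR-H: longest match for 49.134.145.3 is 49.128.0.0/10 -> RTR-A
At RTR-A: longest match for 49.134.145.3 is 48.0.0.0/7 -> RTR-E
At RTR-E: longest match for 49.134.145.3 is 49.128.0.0/12 -> directly connected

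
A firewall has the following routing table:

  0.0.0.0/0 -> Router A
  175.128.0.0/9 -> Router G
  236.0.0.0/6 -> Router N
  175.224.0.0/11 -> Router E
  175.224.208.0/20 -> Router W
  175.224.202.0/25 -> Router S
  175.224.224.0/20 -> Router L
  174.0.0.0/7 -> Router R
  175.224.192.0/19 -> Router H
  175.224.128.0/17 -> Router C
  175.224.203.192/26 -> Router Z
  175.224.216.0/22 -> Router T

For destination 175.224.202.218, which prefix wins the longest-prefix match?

Entries matching 175.224.202.218:
  0.0.0.0/0 (default, matches everything)
  174.0.0.0/7 (174.0.0.0 - 175.255.255.255)
  175.128.0.0/9 (175.128.0.0 - 175.255.255.255)
  175.224.0.0/11 (175.224.0.0 - 175.255.255.255)
  175.224.128.0/17 (175.224.128.0 - 175.224.255.255)
  175.224.192.0/19 (175.224.192.0 - 175.224.223.255)
Most specific is 175.224.192.0/19.

175.224.192.0/19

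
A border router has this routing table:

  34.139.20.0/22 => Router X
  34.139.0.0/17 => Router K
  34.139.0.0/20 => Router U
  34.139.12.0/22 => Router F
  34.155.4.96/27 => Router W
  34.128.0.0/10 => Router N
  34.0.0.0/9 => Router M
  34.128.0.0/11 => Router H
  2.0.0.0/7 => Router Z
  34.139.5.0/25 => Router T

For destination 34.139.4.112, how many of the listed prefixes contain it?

Prefixes containing 34.139.4.112:
  34.128.0.0/10 (34.128.0.0 - 34.191.255.255)
  34.128.0.0/11 (34.128.0.0 - 34.159.255.255)
  34.139.0.0/17 (34.139.0.0 - 34.139.127.255)
  34.139.0.0/20 (34.139.0.0 - 34.139.15.255)
Total matching entries: 4.

4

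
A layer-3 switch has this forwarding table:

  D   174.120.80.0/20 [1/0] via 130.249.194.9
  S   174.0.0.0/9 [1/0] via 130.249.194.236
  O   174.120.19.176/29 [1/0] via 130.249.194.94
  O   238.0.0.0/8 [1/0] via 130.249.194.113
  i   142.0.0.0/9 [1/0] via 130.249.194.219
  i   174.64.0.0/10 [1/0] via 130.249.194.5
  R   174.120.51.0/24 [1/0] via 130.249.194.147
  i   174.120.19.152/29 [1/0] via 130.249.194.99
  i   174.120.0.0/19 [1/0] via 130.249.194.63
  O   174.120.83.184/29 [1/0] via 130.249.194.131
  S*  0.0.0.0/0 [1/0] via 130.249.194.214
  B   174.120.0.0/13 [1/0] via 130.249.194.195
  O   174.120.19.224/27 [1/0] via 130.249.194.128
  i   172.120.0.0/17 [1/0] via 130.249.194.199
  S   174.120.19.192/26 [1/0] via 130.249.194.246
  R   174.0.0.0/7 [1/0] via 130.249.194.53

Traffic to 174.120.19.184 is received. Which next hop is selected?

130.249.194.63

Routes whose prefix contains 174.120.19.184:
  0.0.0.0/0 (default, matches everything) -> 130.249.194.214
  174.0.0.0/7 (174.0.0.0 - 175.255.255.255) -> 130.249.194.53
  174.0.0.0/9 (174.0.0.0 - 174.127.255.255) -> 130.249.194.236
  174.64.0.0/10 (174.64.0.0 - 174.127.255.255) -> 130.249.194.5
  174.120.0.0/13 (174.120.0.0 - 174.127.255.255) -> 130.249.194.195
  174.120.0.0/19 (174.120.0.0 - 174.120.31.255) -> 130.249.194.63
More-specific entries that do NOT match:
  174.120.19.176/29 (174.120.19.176 - 174.120.19.183) does not contain 174.120.19.184
  174.120.19.152/29 (174.120.19.152 - 174.120.19.159) does not contain 174.120.19.184
  174.120.83.184/29 (174.120.83.184 - 174.120.83.191) does not contain 174.120.19.184
  174.120.19.224/27 (174.120.19.224 - 174.120.19.255) does not contain 174.120.19.184
  174.120.19.192/26 (174.120.19.192 - 174.120.19.255) does not contain 174.120.19.184
  174.120.51.0/24 (174.120.51.0 - 174.120.51.255) does not contain 174.120.19.184
  174.120.80.0/20 (174.120.80.0 - 174.120.95.255) does not contain 174.120.19.184
Longest matching prefix is /19 -> next hop 130.249.194.63.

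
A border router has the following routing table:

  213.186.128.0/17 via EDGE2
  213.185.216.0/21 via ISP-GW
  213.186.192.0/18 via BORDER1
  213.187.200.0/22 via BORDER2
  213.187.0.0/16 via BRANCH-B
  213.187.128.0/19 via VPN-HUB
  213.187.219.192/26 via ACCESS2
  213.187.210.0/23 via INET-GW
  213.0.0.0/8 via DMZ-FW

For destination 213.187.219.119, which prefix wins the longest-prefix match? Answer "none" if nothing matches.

213.187.0.0/16

Entries matching 213.187.219.119:
  213.0.0.0/8 (213.0.0.0 - 213.255.255.255)
  213.187.0.0/16 (213.187.0.0 - 213.187.255.255)
Most specific is 213.187.0.0/16.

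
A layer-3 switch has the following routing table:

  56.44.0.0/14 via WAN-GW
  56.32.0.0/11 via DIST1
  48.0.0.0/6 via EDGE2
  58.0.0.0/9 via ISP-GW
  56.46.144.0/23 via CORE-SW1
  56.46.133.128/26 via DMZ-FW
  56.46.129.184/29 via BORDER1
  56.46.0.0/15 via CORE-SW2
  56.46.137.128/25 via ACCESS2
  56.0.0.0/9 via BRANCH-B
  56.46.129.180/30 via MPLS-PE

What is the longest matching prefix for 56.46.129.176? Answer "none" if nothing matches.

56.46.0.0/15

Entries matching 56.46.129.176:
  56.0.0.0/9 (56.0.0.0 - 56.127.255.255)
  56.32.0.0/11 (56.32.0.0 - 56.63.255.255)
  56.44.0.0/14 (56.44.0.0 - 56.47.255.255)
  56.46.0.0/15 (56.46.0.0 - 56.47.255.255)
Most specific is 56.46.0.0/15.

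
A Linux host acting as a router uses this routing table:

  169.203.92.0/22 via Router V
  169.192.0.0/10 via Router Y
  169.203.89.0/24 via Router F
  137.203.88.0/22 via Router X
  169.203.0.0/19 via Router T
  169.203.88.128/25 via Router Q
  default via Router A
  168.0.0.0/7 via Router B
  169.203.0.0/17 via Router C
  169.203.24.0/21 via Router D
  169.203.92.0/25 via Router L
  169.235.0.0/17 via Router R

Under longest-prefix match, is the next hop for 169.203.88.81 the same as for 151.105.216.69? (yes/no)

169.203.88.81: longest match 169.203.0.0/17 -> Router C
151.105.216.69: longest match 0.0.0.0/0 -> Router A

no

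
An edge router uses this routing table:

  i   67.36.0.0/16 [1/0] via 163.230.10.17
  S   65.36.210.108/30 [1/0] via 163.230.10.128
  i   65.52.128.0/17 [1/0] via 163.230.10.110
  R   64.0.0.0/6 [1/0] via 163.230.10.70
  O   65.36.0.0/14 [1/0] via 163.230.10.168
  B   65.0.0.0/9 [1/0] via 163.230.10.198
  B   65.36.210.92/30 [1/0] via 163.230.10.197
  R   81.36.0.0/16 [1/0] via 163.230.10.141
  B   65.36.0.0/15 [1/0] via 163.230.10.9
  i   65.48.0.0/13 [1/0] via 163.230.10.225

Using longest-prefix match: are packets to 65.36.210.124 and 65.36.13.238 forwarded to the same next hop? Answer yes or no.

65.36.210.124: longest match 65.36.0.0/15 -> 163.230.10.9
65.36.13.238: longest match 65.36.0.0/15 -> 163.230.10.9

yes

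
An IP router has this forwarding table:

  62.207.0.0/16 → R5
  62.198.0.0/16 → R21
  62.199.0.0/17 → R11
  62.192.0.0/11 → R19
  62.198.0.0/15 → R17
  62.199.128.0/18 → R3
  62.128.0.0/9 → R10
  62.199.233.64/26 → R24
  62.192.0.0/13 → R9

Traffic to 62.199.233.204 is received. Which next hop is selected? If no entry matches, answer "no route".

Routes whose prefix contains 62.199.233.204:
  62.128.0.0/9 (62.128.0.0 - 62.255.255.255) -> R10
  62.192.0.0/11 (62.192.0.0 - 62.223.255.255) -> R19
  62.192.0.0/13 (62.192.0.0 - 62.199.255.255) -> R9
  62.198.0.0/15 (62.198.0.0 - 62.199.255.255) -> R17
More-specific entries that do NOT match:
  62.199.233.64/26 (62.199.233.64 - 62.199.233.127) does not contain 62.199.233.204
  62.199.128.0/18 (62.199.128.0 - 62.199.191.255) does not contain 62.199.233.204
  62.199.0.0/17 (62.199.0.0 - 62.199.127.255) does not contain 62.199.233.204
  62.207.0.0/16 (62.207.0.0 - 62.207.255.255) does not contain 62.199.233.204
  62.198.0.0/16 (62.198.0.0 - 62.198.255.255) does not contain 62.199.233.204
Longest matching prefix is /15 -> next hop R17.

R17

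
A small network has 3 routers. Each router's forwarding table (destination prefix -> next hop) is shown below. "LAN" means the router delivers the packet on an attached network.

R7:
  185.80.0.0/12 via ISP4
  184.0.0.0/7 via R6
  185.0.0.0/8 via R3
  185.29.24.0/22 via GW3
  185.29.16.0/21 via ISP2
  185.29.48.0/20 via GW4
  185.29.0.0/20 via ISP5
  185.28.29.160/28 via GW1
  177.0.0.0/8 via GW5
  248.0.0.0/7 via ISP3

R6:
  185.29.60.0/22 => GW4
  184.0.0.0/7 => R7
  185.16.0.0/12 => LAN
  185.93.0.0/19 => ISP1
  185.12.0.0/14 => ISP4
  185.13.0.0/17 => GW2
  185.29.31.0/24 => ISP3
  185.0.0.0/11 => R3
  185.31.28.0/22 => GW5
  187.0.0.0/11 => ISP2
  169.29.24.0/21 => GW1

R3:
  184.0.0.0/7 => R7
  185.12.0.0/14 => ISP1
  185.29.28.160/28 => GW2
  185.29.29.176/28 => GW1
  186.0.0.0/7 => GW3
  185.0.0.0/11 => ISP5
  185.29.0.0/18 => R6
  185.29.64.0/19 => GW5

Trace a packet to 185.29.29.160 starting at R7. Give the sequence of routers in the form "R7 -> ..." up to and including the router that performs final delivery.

At R7: longest match for 185.29.29.160 is 185.0.0.0/8 -> R3
At R3: longest match for 185.29.29.160 is 185.29.0.0/18 -> R6
At R6: longest match for 185.29.29.160 is 185.16.0.0/12 -> LAN

R7 -> R3 -> R6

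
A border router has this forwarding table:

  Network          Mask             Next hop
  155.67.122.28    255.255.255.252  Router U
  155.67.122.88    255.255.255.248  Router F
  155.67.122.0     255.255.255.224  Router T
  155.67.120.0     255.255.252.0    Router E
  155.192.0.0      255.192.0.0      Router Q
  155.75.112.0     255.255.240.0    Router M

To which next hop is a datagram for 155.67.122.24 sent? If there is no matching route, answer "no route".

Router T

Routes whose prefix contains 155.67.122.24:
  155.67.120.0/22 (155.67.120.0 - 155.67.123.255) -> Router E
  155.67.122.0/27 (155.67.122.0 - 155.67.122.31) -> Router T
More-specific entries that do NOT match:
  155.67.122.28/30 (155.67.122.28 - 155.67.122.31) does not contain 155.67.122.24
  155.67.122.88/29 (155.67.122.88 - 155.67.122.95) does not contain 155.67.122.24
Longest matching prefix is /27 -> next hop Router T.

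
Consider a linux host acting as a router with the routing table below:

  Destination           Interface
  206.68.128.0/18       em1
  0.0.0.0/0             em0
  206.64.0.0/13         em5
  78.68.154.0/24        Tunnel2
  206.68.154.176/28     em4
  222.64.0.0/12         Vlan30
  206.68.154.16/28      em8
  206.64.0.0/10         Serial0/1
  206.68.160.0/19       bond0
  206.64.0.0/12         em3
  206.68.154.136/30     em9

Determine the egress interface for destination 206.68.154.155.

em1

Routes whose prefix contains 206.68.154.155:
  0.0.0.0/0 (default, matches everything) -> em0
  206.64.0.0/10 (206.64.0.0 - 206.127.255.255) -> Serial0/1
  206.64.0.0/12 (206.64.0.0 - 206.79.255.255) -> em3
  206.64.0.0/13 (206.64.0.0 - 206.71.255.255) -> em5
  206.68.128.0/18 (206.68.128.0 - 206.68.191.255) -> em1
More-specific entries that do NOT match:
  206.68.154.136/30 (206.68.154.136 - 206.68.154.139) does not contain 206.68.154.155
  206.68.154.176/28 (206.68.154.176 - 206.68.154.191) does not contain 206.68.154.155
  206.68.154.16/28 (206.68.154.16 - 206.68.154.31) does not contain 206.68.154.155
  78.68.154.0/24 (78.68.154.0 - 78.68.154.255) does not contain 206.68.154.155
  206.68.160.0/19 (206.68.160.0 - 206.68.191.255) does not contain 206.68.154.155
Longest matching prefix is /18 -> interface em1.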